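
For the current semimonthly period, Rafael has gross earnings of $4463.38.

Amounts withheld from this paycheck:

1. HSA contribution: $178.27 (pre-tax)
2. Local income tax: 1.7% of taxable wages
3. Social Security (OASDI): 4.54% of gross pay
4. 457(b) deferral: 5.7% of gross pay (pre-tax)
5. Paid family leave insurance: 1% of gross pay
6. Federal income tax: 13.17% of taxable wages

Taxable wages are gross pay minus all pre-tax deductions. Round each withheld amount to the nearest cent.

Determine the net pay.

HSA contribution: $178.27
457(b) deferral: $4463.38 × 0.057 = $254.41
Pre-tax total = $178.27 + $254.41 = $432.68
Taxable wages = $4463.38 − $432.68 = $4030.70
Local income tax: $4030.70 × 0.017 = $68.52
Federal income tax: $4030.70 × 0.1317 = $530.84
Social Security (OASDI): $4463.38 × 0.0454 = $202.64
Paid family leave insurance: $4463.38 × 0.01 = $44.63
Total deductions = $178.27 + $254.41 + $68.52 + $530.84 + $202.64 + $44.63 = $1279.31
Net pay = $4463.38 − $1279.31 = $3184.07

$3184.07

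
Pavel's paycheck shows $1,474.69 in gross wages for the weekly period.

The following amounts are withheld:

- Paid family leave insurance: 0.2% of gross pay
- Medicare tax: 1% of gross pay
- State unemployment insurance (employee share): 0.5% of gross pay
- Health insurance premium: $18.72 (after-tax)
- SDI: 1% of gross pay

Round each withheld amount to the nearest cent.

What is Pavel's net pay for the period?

$1,416.15

SDI: $1,474.69 × 0.01 = $14.75
Paid family leave insurance: $1,474.69 × 0.002 = $2.95
Medicare tax: $1,474.69 × 0.01 = $14.75
State unemployment insurance (employee share): $1,474.69 × 0.005 = $7.37
Health insurance premium: $18.72
Total deductions = $14.75 + $2.95 + $14.75 + $7.37 + $18.72 = $58.54
Net pay = $1,474.69 − $58.54 = $1,416.15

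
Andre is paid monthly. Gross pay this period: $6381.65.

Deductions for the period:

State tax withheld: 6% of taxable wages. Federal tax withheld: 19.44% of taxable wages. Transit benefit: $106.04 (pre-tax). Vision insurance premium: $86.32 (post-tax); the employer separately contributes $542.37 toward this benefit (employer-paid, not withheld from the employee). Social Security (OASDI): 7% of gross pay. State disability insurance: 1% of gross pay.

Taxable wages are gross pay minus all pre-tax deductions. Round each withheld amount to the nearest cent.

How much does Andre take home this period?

$4082.23

Transit benefit: $106.04
Taxable wages = $6381.65 − $106.04 = $6275.61
State tax withheld: $6275.61 × 0.06 = $376.54
Federal tax withheld: $6275.61 × 0.1944 = $1219.98
State disability insurance: $6381.65 × 0.01 = $63.82
Social Security (OASDI): $6381.65 × 0.07 = $446.72
Vision insurance premium: $86.32
(Employer's $542.37 toward vision insurance premium is not withheld from the employee.)
Total deductions = $106.04 + $376.54 + $1219.98 + $63.82 + $446.72 + $86.32 = $2299.42
Net pay = $6381.65 − $2299.42 = $4082.23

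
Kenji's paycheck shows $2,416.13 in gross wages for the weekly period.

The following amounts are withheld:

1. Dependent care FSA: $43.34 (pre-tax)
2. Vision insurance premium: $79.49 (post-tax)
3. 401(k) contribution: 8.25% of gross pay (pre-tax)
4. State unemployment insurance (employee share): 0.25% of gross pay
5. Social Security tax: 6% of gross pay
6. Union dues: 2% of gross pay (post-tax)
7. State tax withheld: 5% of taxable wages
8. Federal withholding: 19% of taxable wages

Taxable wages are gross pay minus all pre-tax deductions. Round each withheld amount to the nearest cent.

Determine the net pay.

Dependent care FSA: $43.34
401(k) contribution: $2,416.13 × 0.0825 = $199.33
Pre-tax total = $43.34 + $199.33 = $242.67
Taxable wages = $2,416.13 − $242.67 = $2,173.46
Federal withholding: $2,173.46 × 0.19 = $412.96
State tax withheld: $2,173.46 × 0.05 = $108.67
Social Security tax: $2,416.13 × 0.06 = $144.97
State unemployment insurance (employee share): $2,416.13 × 0.0025 = $6.04
Union dues: $2,416.13 × 0.02 = $48.32
Vision insurance premium: $79.49
Total deductions = $43.34 + $199.33 + $412.96 + $108.67 + $144.97 + $6.04 + $48.32 + $79.49 = $1,043.12
Net pay = $2,416.13 − $1,043.12 = $1,373.01

$1,373.01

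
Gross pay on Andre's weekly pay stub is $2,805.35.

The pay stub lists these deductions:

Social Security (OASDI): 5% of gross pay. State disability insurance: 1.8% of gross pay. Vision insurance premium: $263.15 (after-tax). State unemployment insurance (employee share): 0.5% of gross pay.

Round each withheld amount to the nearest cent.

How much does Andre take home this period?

Social Security (OASDI): $2,805.35 × 0.05 = $140.27
State unemployment insurance (employee share): $2,805.35 × 0.005 = $14.03
State disability insurance: $2,805.35 × 0.018 = $50.50
Vision insurance premium: $263.15
Total deductions = $140.27 + $14.03 + $50.50 + $263.15 = $467.95
Net pay = $2,805.35 − $467.95 = $2,337.40

$2,337.40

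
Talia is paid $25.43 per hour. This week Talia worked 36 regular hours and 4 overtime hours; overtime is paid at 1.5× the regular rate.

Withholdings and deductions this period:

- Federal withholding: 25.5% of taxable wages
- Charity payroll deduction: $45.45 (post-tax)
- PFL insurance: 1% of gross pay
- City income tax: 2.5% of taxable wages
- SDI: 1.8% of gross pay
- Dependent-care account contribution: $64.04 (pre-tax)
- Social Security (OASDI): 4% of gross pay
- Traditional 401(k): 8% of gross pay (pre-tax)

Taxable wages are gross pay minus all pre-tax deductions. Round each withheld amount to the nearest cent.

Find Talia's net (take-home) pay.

Regular pay: 36 × $25.43 = $915.48
Overtime pay: 4 × $25.43 × 1.5 = $152.58
Gross pay = $915.48 + $152.58 = $1,068.06
Dependent-care account contribution: $64.04
Traditional 401(k): $1,068.06 × 0.08 = $85.44
Pre-tax total = $64.04 + $85.44 = $149.48
Taxable wages = $1,068.06 − $149.48 = $918.58
City income tax: $918.58 × 0.025 = $22.96
Federal withholding: $918.58 × 0.255 = $234.24
PFL insurance: $1,068.06 × 0.01 = $10.68
SDI: $1,068.06 × 0.018 = $19.23
Social Security (OASDI): $1,068.06 × 0.04 = $42.72
Charity payroll deduction: $45.45
Total deductions = $64.04 + $85.44 + $22.96 + $234.24 + $10.68 + $19.23 + $42.72 + $45.45 = $524.76
Net pay = $1,068.06 − $524.76 = $543.30

$543.30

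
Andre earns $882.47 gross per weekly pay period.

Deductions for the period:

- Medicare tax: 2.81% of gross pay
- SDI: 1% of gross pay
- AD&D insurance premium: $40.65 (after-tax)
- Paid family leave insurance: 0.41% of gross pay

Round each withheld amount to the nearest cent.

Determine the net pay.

$804.58

Medicare tax: $882.47 × 0.0281 = $24.80
Paid family leave insurance: $882.47 × 0.0041 = $3.62
SDI: $882.47 × 0.01 = $8.82
AD&D insurance premium: $40.65
Total deductions = $24.80 + $3.62 + $8.82 + $40.65 = $77.89
Net pay = $882.47 − $77.89 = $804.58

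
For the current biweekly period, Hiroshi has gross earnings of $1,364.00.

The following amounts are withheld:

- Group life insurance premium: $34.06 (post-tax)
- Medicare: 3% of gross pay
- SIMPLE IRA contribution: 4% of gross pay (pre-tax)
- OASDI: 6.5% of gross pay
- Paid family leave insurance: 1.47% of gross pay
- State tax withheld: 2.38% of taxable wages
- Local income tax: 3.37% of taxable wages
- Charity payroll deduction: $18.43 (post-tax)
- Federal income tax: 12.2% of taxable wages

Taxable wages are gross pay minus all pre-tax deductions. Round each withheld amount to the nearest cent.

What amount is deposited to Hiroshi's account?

SIMPLE IRA contribution: $1,364.00 × 0.04 = $54.56
Taxable wages = $1,364.00 − $54.56 = $1,309.44
Federal income tax: $1,309.44 × 0.122 = $159.75
State tax withheld: $1,309.44 × 0.0238 = $31.16
Local income tax: $1,309.44 × 0.0337 = $44.13
OASDI: $1,364.00 × 0.065 = $88.66
Paid family leave insurance: $1,364.00 × 0.0147 = $20.05
Medicare: $1,364.00 × 0.03 = $40.92
Group life insurance premium: $34.06
Charity payroll deduction: $18.43
Total deductions = $54.56 + $159.75 + $31.16 + $44.13 + $88.66 + $20.05 + $40.92 + $34.06 + $18.43 = $491.72
Net pay = $1,364.00 − $491.72 = $872.28

$872.28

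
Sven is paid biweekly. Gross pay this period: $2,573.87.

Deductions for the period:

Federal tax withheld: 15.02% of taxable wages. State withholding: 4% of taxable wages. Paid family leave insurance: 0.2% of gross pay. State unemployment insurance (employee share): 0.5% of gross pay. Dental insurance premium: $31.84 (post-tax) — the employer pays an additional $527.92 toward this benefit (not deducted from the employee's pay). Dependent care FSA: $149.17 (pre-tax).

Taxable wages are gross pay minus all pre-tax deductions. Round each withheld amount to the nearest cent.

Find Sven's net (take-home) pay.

$1,913.66

Dependent care FSA: $149.17
Taxable wages = $2,573.87 − $149.17 = $2,424.70
Federal tax withheld: $2,424.70 × 0.1502 = $364.19
State withholding: $2,424.70 × 0.04 = $96.99
Paid family leave insurance: $2,573.87 × 0.002 = $5.15
State unemployment insurance (employee share): $2,573.87 × 0.005 = $12.87
Dental insurance premium: $31.84
(Employer's $527.92 toward dental insurance premium is not withheld from the employee.)
Total deductions = $149.17 + $364.19 + $96.99 + $5.15 + $12.87 + $31.84 = $660.21
Net pay = $2,573.87 − $660.21 = $1,913.66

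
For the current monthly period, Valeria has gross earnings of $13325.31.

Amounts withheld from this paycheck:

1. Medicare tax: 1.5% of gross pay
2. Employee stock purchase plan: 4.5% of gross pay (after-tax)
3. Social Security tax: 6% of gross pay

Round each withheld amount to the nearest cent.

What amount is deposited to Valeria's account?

$11726.27

Social Security tax: $13325.31 × 0.06 = $799.52
Medicare tax: $13325.31 × 0.015 = $199.88
Employee stock purchase plan: $13325.31 × 0.045 = $599.64
Total deductions = $799.52 + $199.88 + $599.64 = $1599.04
Net pay = $13325.31 − $1599.04 = $11726.27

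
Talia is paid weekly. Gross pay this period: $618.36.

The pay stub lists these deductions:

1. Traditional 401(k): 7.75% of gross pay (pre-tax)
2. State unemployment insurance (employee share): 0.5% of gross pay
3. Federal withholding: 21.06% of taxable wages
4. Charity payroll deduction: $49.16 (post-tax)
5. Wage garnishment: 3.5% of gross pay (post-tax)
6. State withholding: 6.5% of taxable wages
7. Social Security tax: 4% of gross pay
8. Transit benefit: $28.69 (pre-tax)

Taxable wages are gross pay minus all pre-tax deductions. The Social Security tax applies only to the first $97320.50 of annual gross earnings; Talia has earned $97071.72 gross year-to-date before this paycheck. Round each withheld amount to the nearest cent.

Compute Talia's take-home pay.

$308.61

Transit benefit: $28.69
Traditional 401(k): $618.36 × 0.0775 = $47.92
Pre-tax total = $28.69 + $47.92 = $76.61
Taxable wages = $618.36 − $76.61 = $541.75
State withholding: $541.75 × 0.065 = $35.21
Federal withholding: $541.75 × 0.2106 = $114.09
State unemployment insurance (employee share): $618.36 × 0.005 = $3.09
Social Security tax: only $97320.50 − $97071.72 = $248.78 of this check is subject → $248.78 × 0.04 = $9.95
Wage garnishment: $618.36 × 0.035 = $21.64
Charity payroll deduction: $49.16
Total deductions = $28.69 + $47.92 + $35.21 + $114.09 + $3.09 + $9.95 + $21.64 + $49.16 = $309.75
Net pay = $618.36 − $309.75 = $308.61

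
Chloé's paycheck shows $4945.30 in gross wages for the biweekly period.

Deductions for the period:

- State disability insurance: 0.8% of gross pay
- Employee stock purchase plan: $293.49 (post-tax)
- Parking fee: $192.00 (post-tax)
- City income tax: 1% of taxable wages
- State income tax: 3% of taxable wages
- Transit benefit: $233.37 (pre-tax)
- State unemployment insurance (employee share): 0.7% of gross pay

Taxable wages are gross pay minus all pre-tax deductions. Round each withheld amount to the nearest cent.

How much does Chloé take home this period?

$3963.78

Transit benefit: $233.37
Taxable wages = $4945.30 − $233.37 = $4711.93
City income tax: $4711.93 × 0.01 = $47.12
State income tax: $4711.93 × 0.03 = $141.36
State unemployment insurance (employee share): $4945.30 × 0.007 = $34.62
State disability insurance: $4945.30 × 0.008 = $39.56
Parking fee: $192.00
Employee stock purchase plan: $293.49
Total deductions = $233.37 + $47.12 + $141.36 + $34.62 + $39.56 + $192.00 + $293.49 = $981.52
Net pay = $4945.30 − $981.52 = $3963.78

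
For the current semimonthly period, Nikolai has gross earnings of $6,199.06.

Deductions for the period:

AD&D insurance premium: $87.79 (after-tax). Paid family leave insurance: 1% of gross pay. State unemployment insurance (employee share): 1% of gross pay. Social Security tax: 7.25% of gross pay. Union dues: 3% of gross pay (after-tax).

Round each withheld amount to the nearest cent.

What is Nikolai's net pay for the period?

$5,351.89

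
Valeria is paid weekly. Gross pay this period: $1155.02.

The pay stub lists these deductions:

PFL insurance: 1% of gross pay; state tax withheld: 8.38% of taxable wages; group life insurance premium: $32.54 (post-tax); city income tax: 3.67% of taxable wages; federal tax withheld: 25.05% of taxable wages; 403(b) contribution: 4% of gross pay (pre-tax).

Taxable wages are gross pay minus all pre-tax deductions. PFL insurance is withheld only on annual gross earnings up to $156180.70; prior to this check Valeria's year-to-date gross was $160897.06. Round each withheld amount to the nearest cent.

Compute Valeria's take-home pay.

403(b) contribution: $1155.02 × 0.04 = $46.20
Taxable wages = $1155.02 − $46.20 = $1108.82
State tax withheld: $1108.82 × 0.0838 = $92.92
City income tax: $1108.82 × 0.0367 = $40.69
Federal tax withheld: $1108.82 × 0.2505 = $277.76
PFL insurance: annual cap $156180.70 already reached (YTD $160897.06), so $0.00
Group life insurance premium: $32.54
Total deductions = $46.20 + $92.92 + $40.69 + $277.76 + $0.00 + $32.54 = $490.11
Net pay = $1155.02 − $490.11 = $664.91

$664.91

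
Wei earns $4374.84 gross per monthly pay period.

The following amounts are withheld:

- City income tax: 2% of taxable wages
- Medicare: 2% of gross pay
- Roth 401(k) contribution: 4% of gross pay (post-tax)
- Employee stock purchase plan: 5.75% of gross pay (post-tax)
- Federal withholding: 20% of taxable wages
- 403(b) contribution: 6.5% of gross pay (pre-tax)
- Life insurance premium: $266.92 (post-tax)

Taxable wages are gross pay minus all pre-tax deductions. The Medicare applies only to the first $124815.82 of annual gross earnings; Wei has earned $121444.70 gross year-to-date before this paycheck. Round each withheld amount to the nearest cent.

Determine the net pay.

403(b) contribution: $4374.84 × 0.065 = $284.36
Taxable wages = $4374.84 − $284.36 = $4090.48
Federal withholding: $4090.48 × 0.2 = $818.10
City income tax: $4090.48 × 0.02 = $81.81
Medicare: only $124815.82 − $121444.70 = $3371.12 of this check is subject → $3371.12 × 0.02 = $67.42
Life insurance premium: $266.92
Roth 401(k) contribution: $4374.84 × 0.04 = $174.99
Employee stock purchase plan: $4374.84 × 0.0575 = $251.55
Total deductions = $284.36 + $818.10 + $81.81 + $67.42 + $266.92 + $174.99 + $251.55 = $1945.15
Net pay = $4374.84 − $1945.15 = $2429.69

$2429.69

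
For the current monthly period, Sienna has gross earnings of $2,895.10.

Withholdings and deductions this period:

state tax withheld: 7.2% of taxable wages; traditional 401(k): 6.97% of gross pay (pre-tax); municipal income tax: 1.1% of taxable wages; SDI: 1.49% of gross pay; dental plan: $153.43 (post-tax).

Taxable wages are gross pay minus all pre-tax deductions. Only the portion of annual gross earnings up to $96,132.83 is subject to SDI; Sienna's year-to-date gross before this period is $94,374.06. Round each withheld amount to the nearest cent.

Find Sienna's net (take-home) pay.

$2,290.12

Traditional 401(k): $2,895.10 × 0.0697 = $201.79
Taxable wages = $2,895.10 − $201.79 = $2,693.31
State tax withheld: $2,693.31 × 0.072 = $193.92
Municipal income tax: $2,693.31 × 0.011 = $29.63
SDI: only $96,132.83 − $94,374.06 = $1,758.77 of this check is subject → $1,758.77 × 0.0149 = $26.21
Dental plan: $153.43
Total deductions = $201.79 + $193.92 + $29.63 + $26.21 + $153.43 = $604.98
Net pay = $2,895.10 − $604.98 = $2,290.12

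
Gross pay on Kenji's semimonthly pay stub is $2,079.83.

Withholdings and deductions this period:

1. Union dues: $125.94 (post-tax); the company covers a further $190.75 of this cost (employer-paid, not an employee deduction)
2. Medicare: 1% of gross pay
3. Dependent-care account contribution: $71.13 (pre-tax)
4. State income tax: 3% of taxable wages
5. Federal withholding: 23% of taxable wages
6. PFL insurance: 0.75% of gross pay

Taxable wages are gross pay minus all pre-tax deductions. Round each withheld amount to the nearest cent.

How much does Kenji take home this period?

$1,324.10

Dependent-care account contribution: $71.13
Taxable wages = $2,079.83 − $71.13 = $2,008.70
State income tax: $2,008.70 × 0.03 = $60.26
Federal withholding: $2,008.70 × 0.23 = $462.00
Medicare: $2,079.83 × 0.01 = $20.80
PFL insurance: $2,079.83 × 0.0075 = $15.60
Union dues: $125.94
(Employer's $190.75 toward union dues is not withheld from the employee.)
Total deductions = $71.13 + $60.26 + $462.00 + $20.80 + $15.60 + $125.94 = $755.73
Net pay = $2,079.83 − $755.73 = $1,324.10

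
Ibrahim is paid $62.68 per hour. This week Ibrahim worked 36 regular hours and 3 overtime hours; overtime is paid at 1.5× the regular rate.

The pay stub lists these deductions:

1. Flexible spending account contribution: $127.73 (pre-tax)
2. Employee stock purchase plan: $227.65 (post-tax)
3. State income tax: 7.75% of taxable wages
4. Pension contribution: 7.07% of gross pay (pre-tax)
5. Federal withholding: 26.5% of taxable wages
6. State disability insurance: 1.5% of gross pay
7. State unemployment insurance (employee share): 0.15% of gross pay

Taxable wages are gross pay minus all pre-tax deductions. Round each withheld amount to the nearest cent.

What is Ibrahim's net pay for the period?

$1,197.56

Regular pay: 36 × $62.68 = $2,256.48
Overtime pay: 3 × $62.68 × 1.5 = $282.06
Gross pay = $2,256.48 + $282.06 = $2,538.54
Flexible spending account contribution: $127.73
Pension contribution: $2,538.54 × 0.0707 = $179.47
Pre-tax total = $127.73 + $179.47 = $307.20
Taxable wages = $2,538.54 − $307.20 = $2,231.34
State income tax: $2,231.34 × 0.0775 = $172.93
Federal withholding: $2,231.34 × 0.265 = $591.31
State disability insurance: $2,538.54 × 0.015 = $38.08
State unemployment insurance (employee share): $2,538.54 × 0.0015 = $3.81
Employee stock purchase plan: $227.65
Total deductions = $127.73 + $179.47 + $172.93 + $591.31 + $38.08 + $3.81 + $227.65 = $1,340.98
Net pay = $2,538.54 − $1,340.98 = $1,197.56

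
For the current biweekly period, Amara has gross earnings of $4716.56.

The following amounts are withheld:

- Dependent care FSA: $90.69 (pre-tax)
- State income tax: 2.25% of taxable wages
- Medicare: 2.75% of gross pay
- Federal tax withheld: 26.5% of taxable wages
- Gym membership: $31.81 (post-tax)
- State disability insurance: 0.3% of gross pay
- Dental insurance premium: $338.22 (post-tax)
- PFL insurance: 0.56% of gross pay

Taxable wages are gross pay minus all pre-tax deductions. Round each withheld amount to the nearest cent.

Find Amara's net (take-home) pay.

$2755.63

Dependent care FSA: $90.69
Taxable wages = $4716.56 − $90.69 = $4625.87
Federal tax withheld: $4625.87 × 0.265 = $1225.86
State income tax: $4625.87 × 0.0225 = $104.08
PFL insurance: $4716.56 × 0.0056 = $26.41
State disability insurance: $4716.56 × 0.003 = $14.15
Medicare: $4716.56 × 0.0275 = $129.71
Gym membership: $31.81
Dental insurance premium: $338.22
Total deductions = $90.69 + $1225.86 + $104.08 + $26.41 + $14.15 + $129.71 + $31.81 + $338.22 = $1960.93
Net pay = $4716.56 − $1960.93 = $2755.63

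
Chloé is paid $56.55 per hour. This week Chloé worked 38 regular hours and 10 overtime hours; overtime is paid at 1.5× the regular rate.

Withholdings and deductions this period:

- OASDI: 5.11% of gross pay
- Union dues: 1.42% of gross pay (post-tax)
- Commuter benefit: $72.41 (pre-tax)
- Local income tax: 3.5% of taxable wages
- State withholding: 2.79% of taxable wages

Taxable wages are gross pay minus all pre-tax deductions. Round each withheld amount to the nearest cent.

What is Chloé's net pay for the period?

$2,545.06

Regular pay: 38 × $56.55 = $2,148.90
Overtime pay: 10 × $56.55 × 1.5 = $848.25
Gross pay = $2,148.90 + $848.25 = $2,997.15
Commuter benefit: $72.41
Taxable wages = $2,997.15 − $72.41 = $2,924.74
Local income tax: $2,924.74 × 0.035 = $102.37
State withholding: $2,924.74 × 0.0279 = $81.60
OASDI: $2,997.15 × 0.0511 = $153.15
Union dues: $2,997.15 × 0.0142 = $42.56
Total deductions = $72.41 + $102.37 + $81.60 + $153.15 + $42.56 = $452.09
Net pay = $2,997.15 − $452.09 = $2,545.06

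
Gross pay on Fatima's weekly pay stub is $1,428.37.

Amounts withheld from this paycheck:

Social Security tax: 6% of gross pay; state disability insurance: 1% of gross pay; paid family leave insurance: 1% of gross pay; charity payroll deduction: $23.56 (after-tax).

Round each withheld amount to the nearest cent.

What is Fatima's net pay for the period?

$1,290.55

Social Security tax: $1,428.37 × 0.06 = $85.70
Paid family leave insurance: $1,428.37 × 0.01 = $14.28
State disability insurance: $1,428.37 × 0.01 = $14.28
Charity payroll deduction: $23.56
Total deductions = $85.70 + $14.28 + $14.28 + $23.56 = $137.82
Net pay = $1,428.37 − $137.82 = $1,290.55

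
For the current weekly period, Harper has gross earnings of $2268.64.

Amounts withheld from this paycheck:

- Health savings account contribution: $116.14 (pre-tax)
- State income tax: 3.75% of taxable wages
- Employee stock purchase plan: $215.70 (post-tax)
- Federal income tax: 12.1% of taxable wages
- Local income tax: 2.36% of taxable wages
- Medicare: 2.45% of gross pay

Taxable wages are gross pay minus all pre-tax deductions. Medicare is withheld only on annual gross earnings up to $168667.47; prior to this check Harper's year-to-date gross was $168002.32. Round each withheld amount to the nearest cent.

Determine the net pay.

$1528.53

Health savings account contribution: $116.14
Taxable wages = $2268.64 − $116.14 = $2152.50
State income tax: $2152.50 × 0.0375 = $80.72
Federal income tax: $2152.50 × 0.121 = $260.45
Local income tax: $2152.50 × 0.0236 = $50.80
Medicare: only $168667.47 − $168002.32 = $665.15 of this check is subject → $665.15 × 0.0245 = $16.30
Employee stock purchase plan: $215.70
Total deductions = $116.14 + $80.72 + $260.45 + $50.80 + $16.30 + $215.70 = $740.11
Net pay = $2268.64 − $740.11 = $1528.53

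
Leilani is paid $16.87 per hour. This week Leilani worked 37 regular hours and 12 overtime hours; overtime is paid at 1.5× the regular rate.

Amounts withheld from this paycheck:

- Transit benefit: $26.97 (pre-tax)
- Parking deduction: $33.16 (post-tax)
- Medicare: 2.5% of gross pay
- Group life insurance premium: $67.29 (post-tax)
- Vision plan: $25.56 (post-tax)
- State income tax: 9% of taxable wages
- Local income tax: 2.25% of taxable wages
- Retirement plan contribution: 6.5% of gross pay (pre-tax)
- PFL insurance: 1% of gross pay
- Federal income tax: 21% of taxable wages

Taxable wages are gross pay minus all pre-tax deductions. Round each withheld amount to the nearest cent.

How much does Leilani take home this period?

$411.00

Regular pay: 37 × $16.87 = $624.19
Overtime pay: 12 × $16.87 × 1.5 = $303.66
Gross pay = $624.19 + $303.66 = $927.85
Retirement plan contribution: $927.85 × 0.065 = $60.31
Transit benefit: $26.97
Pre-tax total = $60.31 + $26.97 = $87.28
Taxable wages = $927.85 − $87.28 = $840.57
Federal income tax: $840.57 × 0.21 = $176.52
State income tax: $840.57 × 0.09 = $75.65
Local income tax: $840.57 × 0.0225 = $18.91
Medicare: $927.85 × 0.025 = $23.20
PFL insurance: $927.85 × 0.01 = $9.28
Vision plan: $25.56
Parking deduction: $33.16
Group life insurance premium: $67.29
Total deductions = $60.31 + $26.97 + $176.52 + $75.65 + $18.91 + $23.20 + $9.28 + $25.56 + $33.16 + $67.29 = $516.85
Net pay = $927.85 − $516.85 = $411.00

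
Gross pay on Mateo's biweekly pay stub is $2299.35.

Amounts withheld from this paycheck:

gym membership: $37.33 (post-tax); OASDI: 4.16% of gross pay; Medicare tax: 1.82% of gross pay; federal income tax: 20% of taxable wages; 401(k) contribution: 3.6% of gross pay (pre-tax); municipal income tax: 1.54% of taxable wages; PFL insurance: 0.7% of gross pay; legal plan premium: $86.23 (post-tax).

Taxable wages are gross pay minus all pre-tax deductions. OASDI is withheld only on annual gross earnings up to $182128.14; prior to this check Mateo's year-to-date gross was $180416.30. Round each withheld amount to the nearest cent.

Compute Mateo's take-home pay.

$1486.40

401(k) contribution: $2299.35 × 0.036 = $82.78
Taxable wages = $2299.35 − $82.78 = $2216.57
Municipal income tax: $2216.57 × 0.0154 = $34.14
Federal income tax: $2216.57 × 0.2 = $443.31
OASDI: only $182128.14 − $180416.30 = $1711.84 of this check is subject → $1711.84 × 0.0416 = $71.21
PFL insurance: $2299.35 × 0.007 = $16.10
Medicare tax: $2299.35 × 0.0182 = $41.85
Gym membership: $37.33
Legal plan premium: $86.23
Total deductions = $82.78 + $34.14 + $443.31 + $71.21 + $16.10 + $41.85 + $37.33 + $86.23 = $812.95
Net pay = $2299.35 − $812.95 = $1486.40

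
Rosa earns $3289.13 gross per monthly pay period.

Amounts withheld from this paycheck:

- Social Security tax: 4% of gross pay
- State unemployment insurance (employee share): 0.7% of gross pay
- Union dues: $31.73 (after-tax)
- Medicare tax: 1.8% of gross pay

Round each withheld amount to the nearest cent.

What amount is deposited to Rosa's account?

State unemployment insurance (employee share): $3289.13 × 0.007 = $23.02
Social Security tax: $3289.13 × 0.04 = $131.57
Medicare tax: $3289.13 × 0.018 = $59.20
Union dues: $31.73
Total deductions = $23.02 + $131.57 + $59.20 + $31.73 = $245.52
Net pay = $3289.13 − $245.52 = $3043.61

$3043.61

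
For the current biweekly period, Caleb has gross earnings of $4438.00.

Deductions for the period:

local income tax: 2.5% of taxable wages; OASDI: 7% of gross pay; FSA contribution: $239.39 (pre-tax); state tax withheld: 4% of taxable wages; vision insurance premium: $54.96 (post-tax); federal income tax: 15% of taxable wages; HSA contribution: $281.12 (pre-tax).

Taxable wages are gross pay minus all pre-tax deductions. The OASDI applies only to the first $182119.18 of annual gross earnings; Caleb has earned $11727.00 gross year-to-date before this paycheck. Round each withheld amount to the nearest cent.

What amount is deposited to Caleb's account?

$2709.61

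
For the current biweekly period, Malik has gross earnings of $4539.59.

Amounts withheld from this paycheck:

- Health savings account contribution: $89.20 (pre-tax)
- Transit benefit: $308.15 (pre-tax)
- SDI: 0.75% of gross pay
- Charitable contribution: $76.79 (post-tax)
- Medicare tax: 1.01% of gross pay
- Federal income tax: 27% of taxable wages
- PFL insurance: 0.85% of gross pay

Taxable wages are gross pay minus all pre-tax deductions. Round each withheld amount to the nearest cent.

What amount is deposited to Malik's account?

Transit benefit: $308.15
Health savings account contribution: $89.20
Pre-tax total = $308.15 + $89.20 = $397.35
Taxable wages = $4539.59 − $397.35 = $4142.24
Federal income tax: $4142.24 × 0.27 = $1118.40
SDI: $4539.59 × 0.0075 = $34.05
Medicare tax: $4539.59 × 0.0101 = $45.85
PFL insurance: $4539.59 × 0.0085 = $38.59
Charitable contribution: $76.79
Total deductions = $308.15 + $89.20 + $1118.40 + $34.05 + $45.85 + $38.59 + $76.79 = $1711.03
Net pay = $4539.59 − $1711.03 = $2828.56

$2828.56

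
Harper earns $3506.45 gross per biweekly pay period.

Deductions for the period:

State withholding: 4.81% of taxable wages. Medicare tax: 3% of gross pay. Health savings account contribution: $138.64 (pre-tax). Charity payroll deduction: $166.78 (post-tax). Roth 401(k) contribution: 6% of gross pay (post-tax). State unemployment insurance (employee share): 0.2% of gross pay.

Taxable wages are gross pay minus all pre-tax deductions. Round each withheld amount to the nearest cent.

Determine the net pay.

$2716.45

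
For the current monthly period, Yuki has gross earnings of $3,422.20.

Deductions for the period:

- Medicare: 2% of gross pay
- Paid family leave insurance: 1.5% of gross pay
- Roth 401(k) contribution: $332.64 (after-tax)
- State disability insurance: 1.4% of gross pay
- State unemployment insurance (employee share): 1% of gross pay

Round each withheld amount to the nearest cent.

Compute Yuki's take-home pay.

$2,887.66

Paid family leave insurance: $3,422.20 × 0.015 = $51.33
Medicare: $3,422.20 × 0.02 = $68.44
State unemployment insurance (employee share): $3,422.20 × 0.01 = $34.22
State disability insurance: $3,422.20 × 0.014 = $47.91
Roth 401(k) contribution: $332.64
Total deductions = $51.33 + $68.44 + $34.22 + $47.91 + $332.64 = $534.54
Net pay = $3,422.20 − $534.54 = $2,887.66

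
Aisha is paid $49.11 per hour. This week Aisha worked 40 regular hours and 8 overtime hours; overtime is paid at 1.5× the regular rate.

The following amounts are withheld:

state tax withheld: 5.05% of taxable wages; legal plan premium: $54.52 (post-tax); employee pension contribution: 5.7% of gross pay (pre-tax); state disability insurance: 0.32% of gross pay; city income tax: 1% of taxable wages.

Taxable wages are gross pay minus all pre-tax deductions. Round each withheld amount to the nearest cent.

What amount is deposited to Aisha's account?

Regular pay: 40 × $49.11 = $1,964.40
Overtime pay: 8 × $49.11 × 1.5 = $589.32
Gross pay = $1,964.40 + $589.32 = $2,553.72
Employee pension contribution: $2,553.72 × 0.057 = $145.56
Taxable wages = $2,553.72 − $145.56 = $2,408.16
State tax withheld: $2,408.16 × 0.0505 = $121.61
City income tax: $2,408.16 × 0.01 = $24.08
State disability insurance: $2,553.72 × 0.0032 = $8.17
Legal plan premium: $54.52
Total deductions = $145.56 + $121.61 + $24.08 + $8.17 + $54.52 = $353.94
Net pay = $2,553.72 − $353.94 = $2,199.78

$2,199.78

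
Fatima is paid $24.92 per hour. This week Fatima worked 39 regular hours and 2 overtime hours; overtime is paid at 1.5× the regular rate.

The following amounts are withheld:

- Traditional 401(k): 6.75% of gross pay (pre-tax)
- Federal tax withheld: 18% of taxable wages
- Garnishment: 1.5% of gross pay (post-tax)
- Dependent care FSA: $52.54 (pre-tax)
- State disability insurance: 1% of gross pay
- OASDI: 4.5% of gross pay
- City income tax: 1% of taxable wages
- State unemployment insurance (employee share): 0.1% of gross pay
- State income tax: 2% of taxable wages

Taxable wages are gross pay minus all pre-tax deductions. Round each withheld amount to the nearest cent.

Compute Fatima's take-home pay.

$655.21

Regular pay: 39 × $24.92 = $971.88
Overtime pay: 2 × $24.92 × 1.5 = $74.76
Gross pay = $971.88 + $74.76 = $1,046.64
Dependent care FSA: $52.54
Traditional 401(k): $1,046.64 × 0.0675 = $70.65
Pre-tax total = $52.54 + $70.65 = $123.19
Taxable wages = $1,046.64 − $123.19 = $923.45
Federal tax withheld: $923.45 × 0.18 = $166.22
State income tax: $923.45 × 0.02 = $18.47
City income tax: $923.45 × 0.01 = $9.23
OASDI: $1,046.64 × 0.045 = $47.10
State unemployment insurance (employee share): $1,046.64 × 0.001 = $1.05
State disability insurance: $1,046.64 × 0.01 = $10.47
Garnishment: $1,046.64 × 0.015 = $15.70
Total deductions = $52.54 + $70.65 + $166.22 + $18.47 + $9.23 + $47.10 + $1.05 + $10.47 + $15.70 = $391.43
Net pay = $1,046.64 − $391.43 = $655.21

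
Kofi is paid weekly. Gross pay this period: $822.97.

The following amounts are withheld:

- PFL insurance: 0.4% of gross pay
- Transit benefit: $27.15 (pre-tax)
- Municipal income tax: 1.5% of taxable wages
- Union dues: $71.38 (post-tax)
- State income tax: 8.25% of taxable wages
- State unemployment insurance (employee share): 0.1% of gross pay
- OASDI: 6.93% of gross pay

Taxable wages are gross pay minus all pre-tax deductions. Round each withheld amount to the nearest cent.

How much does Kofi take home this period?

$585.70

Transit benefit: $27.15
Taxable wages = $822.97 − $27.15 = $795.82
Municipal income tax: $795.82 × 0.015 = $11.94
State income tax: $795.82 × 0.0825 = $65.66
PFL insurance: $822.97 × 0.004 = $3.29
State unemployment insurance (employee share): $822.97 × 0.001 = $0.82
OASDI: $822.97 × 0.0693 = $57.03
Union dues: $71.38
Total deductions = $27.15 + $11.94 + $65.66 + $3.29 + $0.82 + $57.03 + $71.38 = $237.27
Net pay = $822.97 − $237.27 = $585.70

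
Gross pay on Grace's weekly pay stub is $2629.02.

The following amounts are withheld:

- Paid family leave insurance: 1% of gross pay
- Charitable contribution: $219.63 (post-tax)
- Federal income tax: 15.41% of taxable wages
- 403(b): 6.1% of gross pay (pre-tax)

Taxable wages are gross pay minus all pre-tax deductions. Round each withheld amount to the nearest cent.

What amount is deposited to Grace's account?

403(b): $2629.02 × 0.061 = $160.37
Taxable wages = $2629.02 − $160.37 = $2468.65
Federal income tax: $2468.65 × 0.1541 = $380.42
Paid family leave insurance: $2629.02 × 0.01 = $26.29
Charitable contribution: $219.63
Total deductions = $160.37 + $380.42 + $26.29 + $219.63 = $786.71
Net pay = $2629.02 − $786.71 = $1842.31

$1842.31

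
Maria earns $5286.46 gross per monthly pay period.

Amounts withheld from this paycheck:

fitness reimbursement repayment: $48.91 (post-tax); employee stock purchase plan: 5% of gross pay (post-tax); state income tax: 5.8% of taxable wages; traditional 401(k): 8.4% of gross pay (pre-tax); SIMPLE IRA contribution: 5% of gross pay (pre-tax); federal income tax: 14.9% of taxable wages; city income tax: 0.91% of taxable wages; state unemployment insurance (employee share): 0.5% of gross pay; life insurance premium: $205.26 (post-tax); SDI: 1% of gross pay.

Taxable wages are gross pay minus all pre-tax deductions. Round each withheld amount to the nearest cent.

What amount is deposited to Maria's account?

$2990.98

Traditional 401(k): $5286.46 × 0.084 = $444.06
SIMPLE IRA contribution: $5286.46 × 0.05 = $264.32
Pre-tax total = $444.06 + $264.32 = $708.38
Taxable wages = $5286.46 − $708.38 = $4578.08
City income tax: $4578.08 × 0.0091 = $41.66
State income tax: $4578.08 × 0.058 = $265.53
Federal income tax: $4578.08 × 0.149 = $682.13
State unemployment insurance (employee share): $5286.46 × 0.005 = $26.43
SDI: $5286.46 × 0.01 = $52.86
Fitness reimbursement repayment: $48.91
Employee stock purchase plan: $5286.46 × 0.05 = $264.32
Life insurance premium: $205.26
Total deductions = $444.06 + $264.32 + $41.66 + $265.53 + $682.13 + $26.43 + $52.86 + $48.91 + $264.32 + $205.26 = $2295.48
Net pay = $5286.46 − $2295.48 = $2990.98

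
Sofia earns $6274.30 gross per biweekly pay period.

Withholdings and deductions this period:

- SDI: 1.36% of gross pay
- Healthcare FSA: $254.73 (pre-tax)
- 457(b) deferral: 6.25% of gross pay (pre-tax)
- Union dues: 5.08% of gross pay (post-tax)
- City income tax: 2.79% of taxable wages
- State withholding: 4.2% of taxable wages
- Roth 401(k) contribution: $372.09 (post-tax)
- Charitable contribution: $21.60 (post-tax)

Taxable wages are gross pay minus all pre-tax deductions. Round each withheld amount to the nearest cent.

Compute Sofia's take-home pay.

Healthcare FSA: $254.73
457(b) deferral: $6274.30 × 0.0625 = $392.14
Pre-tax total = $254.73 + $392.14 = $646.87
Taxable wages = $6274.30 − $646.87 = $5627.43
City income tax: $5627.43 × 0.0279 = $157.01
State withholding: $5627.43 × 0.042 = $236.35
SDI: $6274.30 × 0.0136 = $85.33
Union dues: $6274.30 × 0.0508 = $318.73
Charitable contribution: $21.60
Roth 401(k) contribution: $372.09
Total deductions = $254.73 + $392.14 + $157.01 + $236.35 + $85.33 + $318.73 + $21.60 + $372.09 = $1837.98
Net pay = $6274.30 − $1837.98 = $4436.32

$4436.32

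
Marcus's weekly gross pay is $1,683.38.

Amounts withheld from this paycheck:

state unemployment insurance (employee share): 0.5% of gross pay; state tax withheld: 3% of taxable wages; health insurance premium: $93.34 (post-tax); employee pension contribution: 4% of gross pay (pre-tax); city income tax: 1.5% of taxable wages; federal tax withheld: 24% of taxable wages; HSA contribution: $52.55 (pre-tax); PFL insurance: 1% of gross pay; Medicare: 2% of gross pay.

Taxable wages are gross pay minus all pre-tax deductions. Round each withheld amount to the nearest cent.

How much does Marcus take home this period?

$965.64

Employee pension contribution: $1,683.38 × 0.04 = $67.34
HSA contribution: $52.55
Pre-tax total = $67.34 + $52.55 = $119.89
Taxable wages = $1,683.38 − $119.89 = $1,563.49
Federal tax withheld: $1,563.49 × 0.24 = $375.24
State tax withheld: $1,563.49 × 0.03 = $46.90
City income tax: $1,563.49 × 0.015 = $23.45
PFL insurance: $1,683.38 × 0.01 = $16.83
Medicare: $1,683.38 × 0.02 = $33.67
State unemployment insurance (employee share): $1,683.38 × 0.005 = $8.42
Health insurance premium: $93.34
Total deductions = $67.34 + $52.55 + $375.24 + $46.90 + $23.45 + $16.83 + $33.67 + $8.42 + $93.34 = $717.74
Net pay = $1,683.38 − $717.74 = $965.64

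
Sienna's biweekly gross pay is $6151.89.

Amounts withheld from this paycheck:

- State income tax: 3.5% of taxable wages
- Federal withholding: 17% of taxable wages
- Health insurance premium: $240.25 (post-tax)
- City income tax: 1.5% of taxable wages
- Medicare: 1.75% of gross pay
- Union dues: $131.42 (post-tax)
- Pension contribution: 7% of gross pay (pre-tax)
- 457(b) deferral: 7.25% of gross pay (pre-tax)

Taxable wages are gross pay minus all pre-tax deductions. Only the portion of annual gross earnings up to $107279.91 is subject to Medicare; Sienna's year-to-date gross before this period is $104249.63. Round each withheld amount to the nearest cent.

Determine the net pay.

$3690.00

457(b) deferral: $6151.89 × 0.0725 = $446.01
Pension contribution: $6151.89 × 0.07 = $430.63
Pre-tax total = $446.01 + $430.63 = $876.64
Taxable wages = $6151.89 − $876.64 = $5275.25
City income tax: $5275.25 × 0.015 = $79.13
Federal withholding: $5275.25 × 0.17 = $896.79
State income tax: $5275.25 × 0.035 = $184.63
Medicare: only $107279.91 − $104249.63 = $3030.28 of this check is subject → $3030.28 × 0.0175 = $53.03
Health insurance premium: $240.25
Union dues: $131.42
Total deductions = $446.01 + $430.63 + $79.13 + $896.79 + $184.63 + $53.03 + $240.25 + $131.42 = $2461.89
Net pay = $6151.89 − $2461.89 = $3690.00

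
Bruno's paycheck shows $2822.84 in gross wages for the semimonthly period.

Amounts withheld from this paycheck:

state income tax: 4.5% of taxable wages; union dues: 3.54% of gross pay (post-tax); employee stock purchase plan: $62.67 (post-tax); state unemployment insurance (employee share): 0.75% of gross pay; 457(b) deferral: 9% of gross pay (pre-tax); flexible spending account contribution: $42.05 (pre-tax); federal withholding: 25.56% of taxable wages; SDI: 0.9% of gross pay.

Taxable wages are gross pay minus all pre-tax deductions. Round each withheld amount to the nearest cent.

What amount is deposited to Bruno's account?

Flexible spending account contribution: $42.05
457(b) deferral: $2822.84 × 0.09 = $254.06
Pre-tax total = $42.05 + $254.06 = $296.11
Taxable wages = $2822.84 − $296.11 = $2526.73
State income tax: $2526.73 × 0.045 = $113.70
Federal withholding: $2526.73 × 0.2556 = $645.83
State unemployment insurance (employee share): $2822.84 × 0.0075 = $21.17
SDI: $2822.84 × 0.009 = $25.41
Employee stock purchase plan: $62.67
Union dues: $2822.84 × 0.0354 = $99.93
Total deductions = $42.05 + $254.06 + $113.70 + $645.83 + $21.17 + $25.41 + $62.67 + $99.93 = $1264.82
Net pay = $2822.84 − $1264.82 = $1558.02

$1558.02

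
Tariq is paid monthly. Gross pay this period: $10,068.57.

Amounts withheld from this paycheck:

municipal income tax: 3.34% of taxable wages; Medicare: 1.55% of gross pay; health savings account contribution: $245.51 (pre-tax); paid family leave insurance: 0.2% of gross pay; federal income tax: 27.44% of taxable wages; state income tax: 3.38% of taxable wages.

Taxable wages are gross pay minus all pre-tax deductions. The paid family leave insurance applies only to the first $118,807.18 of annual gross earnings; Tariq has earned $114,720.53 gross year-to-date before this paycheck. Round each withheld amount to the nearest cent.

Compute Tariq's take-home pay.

$6,303.27

Health savings account contribution: $245.51
Taxable wages = $10,068.57 − $245.51 = $9,823.06
Municipal income tax: $9,823.06 × 0.0334 = $328.09
State income tax: $9,823.06 × 0.0338 = $332.02
Federal income tax: $9,823.06 × 0.2744 = $2,695.45
Paid family leave insurance: only $118,807.18 − $114,720.53 = $4,086.65 of this check is subject → $4,086.65 × 0.002 = $8.17
Medicare: $10,068.57 × 0.0155 = $156.06
Total deductions = $245.51 + $328.09 + $332.02 + $2,695.45 + $8.17 + $156.06 = $3,765.30
Net pay = $10,068.57 − $3,765.30 = $6,303.27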